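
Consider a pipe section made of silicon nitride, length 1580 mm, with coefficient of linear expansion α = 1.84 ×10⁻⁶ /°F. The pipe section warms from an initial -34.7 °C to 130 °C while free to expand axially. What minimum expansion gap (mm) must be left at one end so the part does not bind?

0.862 mm

Convert α: 1.84×10⁻⁶/°F × (9/5) = 3.31×10⁻⁶/K.
ΔT = 130 − (-34.7) = 164.7 K.
ΔL = α·L₀·ΔT = 3.31×10⁻⁶ × 1580 mm × 164.7 K = 0.862 mm.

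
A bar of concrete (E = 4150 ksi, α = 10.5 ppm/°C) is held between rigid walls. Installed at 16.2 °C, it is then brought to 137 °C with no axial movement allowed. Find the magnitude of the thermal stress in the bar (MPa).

36.3 MPa

E = 4150 ksi = 28.61 GPa.
ΔT = 120.8 K. Constrained thermal stress σ = E·α·ΔT = 28.61×10³ MPa × 10.5×10⁻⁶ × 120.8 = 36.3 MPa (compressive).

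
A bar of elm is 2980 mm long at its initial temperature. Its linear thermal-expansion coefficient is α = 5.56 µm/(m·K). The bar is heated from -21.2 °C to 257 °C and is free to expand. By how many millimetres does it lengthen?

ΔT = 257 − (-21.2) = 278.2 K.
ΔL = α·L₀·ΔT = 5.56×10⁻⁶ × 2980 mm × 278.2 K = 4.61 mm.

4.61 mm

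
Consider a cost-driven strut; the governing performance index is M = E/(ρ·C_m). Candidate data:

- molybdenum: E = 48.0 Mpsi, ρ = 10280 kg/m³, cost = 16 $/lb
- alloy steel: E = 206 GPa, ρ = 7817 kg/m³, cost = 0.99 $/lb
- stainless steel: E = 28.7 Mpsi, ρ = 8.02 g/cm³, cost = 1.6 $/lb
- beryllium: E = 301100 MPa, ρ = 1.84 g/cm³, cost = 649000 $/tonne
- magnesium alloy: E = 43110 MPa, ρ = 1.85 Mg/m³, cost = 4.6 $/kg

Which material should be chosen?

Normalizing units and computing the index:
  molybdenum: E = 330.9 GPa, ρ = 10280 kg/m³, cost = 35.27 $/kg
  alloy steel: E = 206.0 GPa, ρ = 7817 kg/m³, cost = 2.183 $/kg
  stainless steel: E = 197.9 GPa, ρ = 8020 kg/m³, cost = 3.527 $/kg
  beryllium: E = 301.1 GPa, ρ = 1840 kg/m³, cost = 649.0 $/kg
  magnesium alloy: E = 43.11 GPa, ρ = 1850 kg/m³, cost = 4.600 $/kg
  alloy steel: M = 12.1 MN·m per $
  stainless steel: M = 6.99 MN·m per $
  magnesium alloy: M = 5.07 MN·m per $
  molybdenum: M = 0.913 MN·m per $
  beryllium: M = 0.252 MN·m per $
Alloy steel has the largest M.

alloy steel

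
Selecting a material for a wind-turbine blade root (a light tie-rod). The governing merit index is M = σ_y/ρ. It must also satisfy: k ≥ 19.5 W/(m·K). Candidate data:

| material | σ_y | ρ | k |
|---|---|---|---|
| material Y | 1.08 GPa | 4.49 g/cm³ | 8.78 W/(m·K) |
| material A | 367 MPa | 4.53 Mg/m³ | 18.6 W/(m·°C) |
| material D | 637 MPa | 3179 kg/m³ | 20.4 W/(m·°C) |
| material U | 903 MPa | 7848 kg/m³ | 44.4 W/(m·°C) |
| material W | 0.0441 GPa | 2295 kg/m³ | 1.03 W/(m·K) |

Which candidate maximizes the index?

material D

Screen on constraints: k ≥ 19.5 W/(m·K). Survivors: material D, material U.
In SI units:
  material D: σ_y = 637.0 MPa, ρ = 3179 kg/m³
  material U: σ_y = 903.0 MPa, ρ = 7848 kg/m³
  material D: M = 200 kN·m/kg
  material U: M = 115 kN·m/kg
Highest index: material D.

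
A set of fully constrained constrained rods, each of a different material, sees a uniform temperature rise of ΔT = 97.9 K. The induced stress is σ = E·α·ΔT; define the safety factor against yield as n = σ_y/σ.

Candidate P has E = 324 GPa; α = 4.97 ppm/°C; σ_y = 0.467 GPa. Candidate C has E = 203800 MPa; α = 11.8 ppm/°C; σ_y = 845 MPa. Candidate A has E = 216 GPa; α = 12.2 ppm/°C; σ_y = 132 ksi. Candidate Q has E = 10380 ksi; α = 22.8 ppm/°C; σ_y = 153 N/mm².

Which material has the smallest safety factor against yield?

candidate Q

In consistent units (E in GPa, α in ×10⁻⁶/K, σ_y in MPa):
  candidate P: E = 324.0, α = 4.97, σ_y = 467.0 → σ = 158 MPa, n = 2.96
  candidate C: E = 203.8, α = 11.8, σ_y = 845.0 → σ = 235 MPa, n = 3.59
  candidate A: E = 216.0, α = 12.2, σ_y = 910.1 → σ = 258 MPa, n = 3.53
  candidate Q: E = 71.57, α = 22.8, σ_y = 153.0 → σ = 160 MPa, n = 0.958
Smallest n: candidate Q with n = 0.958.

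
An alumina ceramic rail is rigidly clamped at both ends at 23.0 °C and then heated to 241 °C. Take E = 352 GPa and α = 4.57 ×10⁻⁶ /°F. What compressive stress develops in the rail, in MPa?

631 MPa

α = 4.57×10⁻⁶/°F × 9/5 = 8.23×10⁻⁶/K.
ΔT = 218.0 K. Constrained thermal stress σ = E·α·ΔT = 352.0×10³ MPa × 8.23×10⁻⁶ × 218.0 = 631 MPa (compressive).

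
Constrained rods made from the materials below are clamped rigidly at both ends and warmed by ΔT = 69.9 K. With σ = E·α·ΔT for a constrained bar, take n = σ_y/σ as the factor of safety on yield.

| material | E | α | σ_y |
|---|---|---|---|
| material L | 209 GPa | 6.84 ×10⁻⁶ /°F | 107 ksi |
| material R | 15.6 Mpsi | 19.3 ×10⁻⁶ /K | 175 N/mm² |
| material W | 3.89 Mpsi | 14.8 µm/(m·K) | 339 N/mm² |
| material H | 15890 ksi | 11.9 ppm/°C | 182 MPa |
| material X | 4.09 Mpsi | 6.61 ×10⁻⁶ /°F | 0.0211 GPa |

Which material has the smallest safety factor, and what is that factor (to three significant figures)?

With everything in SI (GPa, ×10⁻⁶/K, MPa):
  material L: E = 209.0, α = 12.3, σ_y = 737.7 → σ = 180 MPa, n = 4.10
  material R: E = 107.6, α = 19.3, σ_y = 175.0 → σ = 145 MPa, n = 1.21
  material W: E = 26.82, α = 14.8, σ_y = 339.0 → σ = 27.7 MPa, n = 12.2
  material H: E = 109.6, α = 11.9, σ_y = 182.0 → σ = 91.1 MPa, n = 2.00
  material X: E = 28.20, α = 11.9, σ_y = 21.10 → σ = 23.5 MPa, n = 0.900
Material X has the lowest safety factor, n = 0.900.

material X, n = 0.900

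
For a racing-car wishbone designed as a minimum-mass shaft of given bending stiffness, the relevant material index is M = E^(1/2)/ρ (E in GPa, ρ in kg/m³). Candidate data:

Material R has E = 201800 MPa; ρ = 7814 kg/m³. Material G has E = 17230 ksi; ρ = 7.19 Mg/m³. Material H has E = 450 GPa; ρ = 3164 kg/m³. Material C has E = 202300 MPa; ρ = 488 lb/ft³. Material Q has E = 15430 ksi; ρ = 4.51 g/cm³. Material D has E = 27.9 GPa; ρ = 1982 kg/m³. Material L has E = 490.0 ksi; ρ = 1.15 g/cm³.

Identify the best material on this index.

Normalizing units and computing the index:
  material R: E = 201.8 GPa, ρ = 7814 kg/m³
  material G: E = 118.8 GPa, ρ = 7190 kg/m³
  material H: E = 450.0 GPa, ρ = 3164 kg/m³
  material C: E = 202.3 GPa, ρ = 7817 kg/m³
  material Q: E = 106.4 GPa, ρ = 4510 kg/m³
  material D: E = 27.90 GPa, ρ = 1982 kg/m³
  material L: E = 3.378 GPa, ρ = 1150 kg/m³
  material H: M = 6.70×10⁻³
  material D: M = 2.67×10⁻³
  material Q: M = 2.29×10⁻³
  material C: M = 1.82×10⁻³
  material R: M = 1.82×10⁻³
  material L: M = 1.60×10⁻³
  material G: M = 1.52×10⁻³
The maximum is for material H.

material H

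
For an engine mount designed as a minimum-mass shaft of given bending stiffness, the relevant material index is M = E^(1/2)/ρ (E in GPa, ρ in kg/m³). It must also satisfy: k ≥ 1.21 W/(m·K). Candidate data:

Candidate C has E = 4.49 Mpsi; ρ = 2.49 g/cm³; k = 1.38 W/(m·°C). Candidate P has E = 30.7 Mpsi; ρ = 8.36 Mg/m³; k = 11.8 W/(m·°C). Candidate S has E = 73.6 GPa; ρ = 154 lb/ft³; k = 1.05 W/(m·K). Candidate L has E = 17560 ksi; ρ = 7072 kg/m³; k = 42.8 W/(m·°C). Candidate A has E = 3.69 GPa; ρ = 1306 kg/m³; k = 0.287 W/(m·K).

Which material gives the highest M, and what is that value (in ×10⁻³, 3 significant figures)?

Screen on constraints: k ≥ 1.21 W/(m·K). Survivors: candidate C, candidate P, candidate L.
Normalizing units and computing the index:
  candidate C: E = 30.96 GPa, ρ = 2490 kg/m³
  candidate P: E = 211.7 GPa, ρ = 8360 kg/m³
  candidate L: E = 121.1 GPa, ρ = 7072 kg/m³
  candidate C: M = 2.23×10⁻³
  candidate P: M = 1.74×10⁻³
  candidate L: M = 1.56×10⁻³
Highest index: candidate C.

candidate C, M = 2.23×10⁻³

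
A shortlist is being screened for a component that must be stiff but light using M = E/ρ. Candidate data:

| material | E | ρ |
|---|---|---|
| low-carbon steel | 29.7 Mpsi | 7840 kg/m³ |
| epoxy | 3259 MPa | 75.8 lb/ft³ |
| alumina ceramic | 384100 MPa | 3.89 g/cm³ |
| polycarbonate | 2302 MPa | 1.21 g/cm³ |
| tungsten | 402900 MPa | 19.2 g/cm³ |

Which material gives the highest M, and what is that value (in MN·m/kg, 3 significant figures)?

Convert each candidate to consistent units, then evaluate M:
  low-carbon steel: E = 204.8 GPa, ρ = 7840 kg/m³
  epoxy: E = 3.259 GPa, ρ = 1214 kg/m³
  alumina ceramic: E = 384.1 GPa, ρ = 3890 kg/m³
  polycarbonate: E = 2.302 GPa, ρ = 1210 kg/m³
  tungsten: E = 402.9 GPa, ρ = 19200 kg/m³
  alumina ceramic: M = 98.7 MN·m/kg
  low-carbon steel: M = 26.1 MN·m/kg
  tungsten: M = 21.0 MN·m/kg
  epoxy: M = 2.68 MN·m/kg
  polycarbonate: M = 1.90 MN·m/kg
Highest index: alumina ceramic.

alumina ceramic, M = 98.7 MN·m/kg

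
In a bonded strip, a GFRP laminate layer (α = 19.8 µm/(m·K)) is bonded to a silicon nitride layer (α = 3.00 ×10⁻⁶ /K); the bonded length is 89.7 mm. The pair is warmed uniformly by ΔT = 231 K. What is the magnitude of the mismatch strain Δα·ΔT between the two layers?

3.88×10⁻³

Δα = |19.8 − 3.00|×10⁻⁶/K = 16.8×10⁻⁶/K.
Mismatch strain = Δα·ΔT = 16.8×10⁻⁶ × 231.0 = 3.88×10⁻³.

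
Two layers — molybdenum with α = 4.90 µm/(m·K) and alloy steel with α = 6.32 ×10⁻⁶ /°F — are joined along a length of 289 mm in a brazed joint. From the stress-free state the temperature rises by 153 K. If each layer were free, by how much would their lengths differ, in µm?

286 µm

alloy steel: α = 6.32×10⁻⁶/°F × 9/5 = 11.4×10⁻⁶/K.
Δα = |4.90 − 11.4|×10⁻⁶/K = 6.48×10⁻⁶/K.
ΔL_mismatch = Δα·L·ΔT = 6.48×10⁻⁶ × 289.0 mm × 153.0 K = 286 µm.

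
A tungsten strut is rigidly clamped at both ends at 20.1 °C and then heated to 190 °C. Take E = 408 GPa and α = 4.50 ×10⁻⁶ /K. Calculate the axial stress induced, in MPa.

ΔT = 169.9 K. Constrained thermal stress σ = E·α·ΔT = 408.0×10³ MPa × 4.50×10⁻⁶ × 169.9 = 312 MPa (compressive).

312 MPa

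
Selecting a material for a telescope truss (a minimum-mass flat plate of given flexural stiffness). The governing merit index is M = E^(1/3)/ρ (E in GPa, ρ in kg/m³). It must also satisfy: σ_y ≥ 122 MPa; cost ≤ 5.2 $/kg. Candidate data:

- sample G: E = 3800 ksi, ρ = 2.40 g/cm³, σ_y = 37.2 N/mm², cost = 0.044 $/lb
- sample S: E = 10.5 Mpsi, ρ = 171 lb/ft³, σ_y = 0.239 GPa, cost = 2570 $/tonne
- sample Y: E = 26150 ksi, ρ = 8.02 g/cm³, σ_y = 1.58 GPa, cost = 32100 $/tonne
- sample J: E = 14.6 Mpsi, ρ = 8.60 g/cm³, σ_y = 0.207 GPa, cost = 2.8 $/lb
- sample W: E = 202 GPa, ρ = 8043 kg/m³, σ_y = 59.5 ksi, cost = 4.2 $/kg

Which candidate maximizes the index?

Screen on constraints: σ_y ≥ 122 MPa; cost ≤ 5.2 $/kg. Survivors: sample S, sample W.
In SI units:
  sample S: E = 72.39 GPa, ρ = 2739 kg/m³
  sample W: E = 202.0 GPa, ρ = 8043 kg/m³
  sample S: M = 1.52×10⁻³
  sample W: M = 0.730×10⁻³
Sample S has the largest M.

sample S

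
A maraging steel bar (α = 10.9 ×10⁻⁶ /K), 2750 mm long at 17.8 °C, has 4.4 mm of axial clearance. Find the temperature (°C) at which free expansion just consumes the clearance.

165 °C

α·L₀·ΔT = 4.4 mm ⇒ ΔT = 4.4 / (10.9×10⁻⁶ × 2750.0) = 146.8 K.
T = 17.8 + 146.8 = 164.6 °C.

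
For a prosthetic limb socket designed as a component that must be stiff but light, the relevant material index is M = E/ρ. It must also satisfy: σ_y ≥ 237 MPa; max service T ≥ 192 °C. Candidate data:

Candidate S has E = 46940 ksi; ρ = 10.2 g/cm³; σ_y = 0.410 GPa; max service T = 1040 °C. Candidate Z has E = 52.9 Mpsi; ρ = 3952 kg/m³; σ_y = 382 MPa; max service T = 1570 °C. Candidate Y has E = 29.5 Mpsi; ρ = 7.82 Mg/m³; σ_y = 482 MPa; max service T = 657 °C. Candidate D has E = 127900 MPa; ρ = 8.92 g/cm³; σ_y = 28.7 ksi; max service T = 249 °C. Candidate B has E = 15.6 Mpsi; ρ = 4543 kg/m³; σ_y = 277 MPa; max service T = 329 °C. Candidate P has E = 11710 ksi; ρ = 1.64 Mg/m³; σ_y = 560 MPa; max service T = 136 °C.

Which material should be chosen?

Screen on constraints: σ_y ≥ 237 MPa; max service T ≥ 192 °C. Survivors: candidate S, candidate Z, candidate Y, candidate B.
Putting every candidate on a common basis:
  candidate S: E = 323.6 GPa, ρ = 10200 kg/m³
  candidate Z: E = 364.7 GPa, ρ = 3952 kg/m³
  candidate Y: E = 203.4 GPa, ρ = 7820 kg/m³
  candidate B: E = 107.6 GPa, ρ = 4543 kg/m³
  candidate Z: M = 92.3 MN·m/kg
  candidate S: M = 31.7 MN·m/kg
  candidate Y: M = 26.0 MN·m/kg
  candidate B: M = 23.7 MN·m/kg
Candidate Z ranks first.

candidate Z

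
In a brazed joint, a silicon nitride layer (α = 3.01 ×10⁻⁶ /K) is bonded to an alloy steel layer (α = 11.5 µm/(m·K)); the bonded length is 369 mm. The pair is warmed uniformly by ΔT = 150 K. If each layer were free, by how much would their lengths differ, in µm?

470 µm

Δα = |3.01 − 11.5|×10⁻⁶/K = 8.49×10⁻⁶/K.
ΔL_mismatch = Δα·L·ΔT = 8.49×10⁻⁶ × 369.0 mm × 150.0 K = 470 µm.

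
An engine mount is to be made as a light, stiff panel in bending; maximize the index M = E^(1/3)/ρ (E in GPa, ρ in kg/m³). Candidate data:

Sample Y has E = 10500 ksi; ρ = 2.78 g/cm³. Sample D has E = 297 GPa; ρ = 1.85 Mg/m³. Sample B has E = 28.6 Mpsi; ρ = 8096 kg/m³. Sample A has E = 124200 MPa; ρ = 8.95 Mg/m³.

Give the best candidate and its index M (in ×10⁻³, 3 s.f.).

sample D, M = 3.61×10⁻³

In SI units:
  sample Y: E = 72.39 GPa, ρ = 2780 kg/m³
  sample D: E = 297.0 GPa, ρ = 1850 kg/m³
  sample B: E = 197.2 GPa, ρ = 8096 kg/m³
  sample A: E = 124.2 GPa, ρ = 8950 kg/m³
  sample D: M = 3.61×10⁻³
  sample Y: M = 1.50×10⁻³
  sample B: M = 0.719×10⁻³
  sample A: M = 0.557×10⁻³
Sample D has the largest M.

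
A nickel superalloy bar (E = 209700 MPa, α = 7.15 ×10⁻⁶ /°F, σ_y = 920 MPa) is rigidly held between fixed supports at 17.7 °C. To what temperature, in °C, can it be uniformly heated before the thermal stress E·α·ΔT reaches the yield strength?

359 °C

E = 209700 MPa = 209.7 GPa.
α = 7.15×10⁻⁶/°F × 9/5 = 12.9×10⁻⁶/K.
E·α·ΔT = 920.0 MPa ⇒ ΔT = 920.0 / (209.7×10³ × 12.9×10⁻⁶) = 340.9 K.
T = 17.7 + 340.9 = 358.6 °C.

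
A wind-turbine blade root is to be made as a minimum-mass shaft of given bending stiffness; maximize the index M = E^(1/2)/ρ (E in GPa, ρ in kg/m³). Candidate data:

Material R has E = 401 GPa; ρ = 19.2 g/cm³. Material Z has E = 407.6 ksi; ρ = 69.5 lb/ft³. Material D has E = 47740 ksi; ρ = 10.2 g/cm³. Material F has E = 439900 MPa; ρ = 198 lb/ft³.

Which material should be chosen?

material F

Putting every candidate on a common basis:
  material R: E = 401.0 GPa, ρ = 19200 kg/m³
  material Z: E = 2.810 GPa, ρ = 1113 kg/m³
  material D: E = 329.2 GPa, ρ = 10200 kg/m³
  material F: E = 439.9 GPa, ρ = 3172 kg/m³
  material F: M = 6.61×10⁻³
  material D: M = 1.78×10⁻³
  material Z: M = 1.51×10⁻³
  material R: M = 1.04×10⁻³
The maximum is for material F.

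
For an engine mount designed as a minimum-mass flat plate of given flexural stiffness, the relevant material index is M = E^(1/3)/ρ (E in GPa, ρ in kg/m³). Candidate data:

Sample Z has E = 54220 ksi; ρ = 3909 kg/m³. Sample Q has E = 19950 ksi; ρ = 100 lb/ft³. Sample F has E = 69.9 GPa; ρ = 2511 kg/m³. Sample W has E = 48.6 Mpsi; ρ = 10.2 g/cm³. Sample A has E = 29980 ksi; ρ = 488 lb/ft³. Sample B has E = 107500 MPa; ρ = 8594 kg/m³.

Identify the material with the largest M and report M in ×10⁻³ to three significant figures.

Normalizing units and computing the index:
  sample Z: E = 373.8 GPa, ρ = 3909 kg/m³
  sample Q: E = 137.6 GPa, ρ = 1602 kg/m³
  sample F: E = 69.90 GPa, ρ = 2511 kg/m³
  sample W: E = 335.1 GPa, ρ = 10200 kg/m³
  sample A: E = 206.7 GPa, ρ = 7817 kg/m³
  sample B: E = 107.5 GPa, ρ = 8594 kg/m³
  sample Q: M = 3.22×10⁻³
  sample Z: M = 1.84×10⁻³
  sample F: M = 1.64×10⁻³
  sample A: M = 0.756×10⁻³
  sample W: M = 0.681×10⁻³
  sample B: M = 0.553×10⁻³
Highest index: sample Q.

sample Q, M = 3.22×10⁻³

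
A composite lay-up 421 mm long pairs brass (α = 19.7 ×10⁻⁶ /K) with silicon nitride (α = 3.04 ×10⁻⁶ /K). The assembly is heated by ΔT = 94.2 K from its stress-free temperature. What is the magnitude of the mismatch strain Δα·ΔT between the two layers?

Δα = |19.7 − 3.04|×10⁻⁶/K = 16.7×10⁻⁶/K.
Mismatch strain = Δα·ΔT = 16.7×10⁻⁶ × 94.2 = 1.57×10⁻³.

1.57×10⁻³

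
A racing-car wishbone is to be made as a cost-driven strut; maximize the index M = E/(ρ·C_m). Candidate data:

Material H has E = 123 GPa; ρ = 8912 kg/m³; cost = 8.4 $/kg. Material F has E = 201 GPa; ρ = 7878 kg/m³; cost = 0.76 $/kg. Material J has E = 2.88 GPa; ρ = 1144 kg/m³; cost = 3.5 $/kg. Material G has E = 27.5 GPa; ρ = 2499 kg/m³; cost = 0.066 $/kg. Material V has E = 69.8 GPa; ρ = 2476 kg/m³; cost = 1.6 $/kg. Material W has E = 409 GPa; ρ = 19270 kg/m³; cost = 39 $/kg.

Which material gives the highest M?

Per-candidate index values:
  material G: M = 167 MN·m per $
  material F: M = 33.6 MN·m per $
  material V: M = 17.6 MN·m per $
  material H: M = 1.64 MN·m per $
  material J: M = 0.719 MN·m per $
  material W: M = 0.544 MN·m per $
Material G has the largest M.

material G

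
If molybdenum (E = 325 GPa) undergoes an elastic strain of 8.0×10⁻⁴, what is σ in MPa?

260 MPa

σ = E·ε = 325000 MPa × 8.0×10⁻⁴ = 260 MPa.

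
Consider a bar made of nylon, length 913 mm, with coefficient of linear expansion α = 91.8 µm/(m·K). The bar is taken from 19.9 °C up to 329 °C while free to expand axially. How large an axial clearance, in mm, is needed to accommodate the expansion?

ΔT = 329 − 19.9 = 309.1 K.
ΔL = α·L₀·ΔT = 91.8×10⁻⁶ × 913 mm × 309.1 K = 25.9 mm.

25.9 mm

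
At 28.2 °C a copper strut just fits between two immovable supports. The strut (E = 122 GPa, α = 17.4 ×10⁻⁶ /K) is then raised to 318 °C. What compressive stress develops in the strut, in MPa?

ΔT = 289.8 K. Constrained thermal stress σ = E·α·ΔT = 122.0×10³ MPa × 17.4×10⁻⁶ × 289.8 = 615 MPa (compressive).

615 MPa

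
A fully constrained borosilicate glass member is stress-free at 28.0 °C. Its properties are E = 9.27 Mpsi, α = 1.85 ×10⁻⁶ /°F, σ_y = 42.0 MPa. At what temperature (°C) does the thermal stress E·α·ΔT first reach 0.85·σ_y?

E = 9.27 Mpsi = 63.91 GPa.
α = 1.85×10⁻⁶/°F × 9/5 = 3.33×10⁻⁶/K.
E·α·ΔT = 35.70 MPa ⇒ ΔT = 35.70 / (63.91×10³ × 3.33×10⁻⁶) = 167.7 K.
T = 28.0 + 167.7 = 195.7 °C.

196 °C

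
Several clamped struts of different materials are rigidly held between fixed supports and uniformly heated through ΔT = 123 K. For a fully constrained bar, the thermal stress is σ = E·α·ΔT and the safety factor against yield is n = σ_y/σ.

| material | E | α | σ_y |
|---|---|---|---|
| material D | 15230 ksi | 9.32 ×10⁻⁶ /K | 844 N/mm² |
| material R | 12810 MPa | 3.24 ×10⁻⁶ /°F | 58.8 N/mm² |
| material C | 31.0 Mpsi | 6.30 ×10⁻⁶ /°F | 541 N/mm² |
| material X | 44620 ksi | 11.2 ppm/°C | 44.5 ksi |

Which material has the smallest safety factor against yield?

Per material, after unit conversion:
  material D: E = 105.0, α = 9.32, σ_y = 844.0 → σ = 120 MPa, n = 7.01
  material R: E = 12.81, α = 5.83, σ_y = 58.80 → σ = 9.19 MPa, n = 6.40
  material C: E = 213.7, α = 11.3, σ_y = 541.0 → σ = 298 MPa, n = 1.81
  material X: E = 307.6, α = 11.2, σ_y = 306.8 → σ = 424 MPa, n = 0.724
The minimum is material X at n = 0.724.

material X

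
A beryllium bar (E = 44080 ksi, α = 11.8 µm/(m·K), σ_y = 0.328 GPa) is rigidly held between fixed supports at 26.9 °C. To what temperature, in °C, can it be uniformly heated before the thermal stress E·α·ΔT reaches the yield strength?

E = 44080 ksi = 303.9 GPa.
σ_y = 0.328 GPa = 328.0 MPa.
E·α·ΔT = 328.0 MPa ⇒ ΔT = 328.0 / (303.9×10³ × 11.8×10⁻⁶) = 91.46 K.
T = 26.9 + 91.46 = 118.4 °C.

118 °C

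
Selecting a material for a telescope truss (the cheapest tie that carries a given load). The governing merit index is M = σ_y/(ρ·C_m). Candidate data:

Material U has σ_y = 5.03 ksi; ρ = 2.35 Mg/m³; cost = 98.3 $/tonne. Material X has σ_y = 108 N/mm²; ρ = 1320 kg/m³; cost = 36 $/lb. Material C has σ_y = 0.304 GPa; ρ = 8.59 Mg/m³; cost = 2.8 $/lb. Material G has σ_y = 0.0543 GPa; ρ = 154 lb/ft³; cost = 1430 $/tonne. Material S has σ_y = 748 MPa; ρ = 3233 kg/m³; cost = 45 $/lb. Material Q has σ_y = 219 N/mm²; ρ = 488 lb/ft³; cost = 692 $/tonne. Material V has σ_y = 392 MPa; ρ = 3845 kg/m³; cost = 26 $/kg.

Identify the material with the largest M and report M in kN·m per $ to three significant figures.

After converting to SI:
  material U: σ_y = 34.68 MPa, ρ = 2350 kg/m³, cost = 0.09830 $/kg
  material X: σ_y = 108.0 MPa, ρ = 1320 kg/m³, cost = 79.37 $/kg
  material C: σ_y = 304.0 MPa, ρ = 8590 kg/m³, cost = 6.173 $/kg
  material G: σ_y = 54.30 MPa, ρ = 2467 kg/m³, cost = 1.430 $/kg
  material S: σ_y = 748.0 MPa, ρ = 3233 kg/m³, cost = 99.21 $/kg
  material Q: σ_y = 219.0 MPa, ρ = 7817 kg/m³, cost = 0.6920 $/kg
  material V: σ_y = 392.0 MPa, ρ = 3845 kg/m³, cost = 26.00 $/kg
  material U: M = 150 kN·m per $
  material Q: M = 40.5 kN·m per $
  material G: M = 15.4 kN·m per $
  material C: M = 5.73 kN·m per $
  material V: M = 3.92 kN·m per $
  material S: M = 2.33 kN·m per $
  material X: M = 1.03 kN·m per $
Material U has the largest M.

material U, M = 150 kN·m per $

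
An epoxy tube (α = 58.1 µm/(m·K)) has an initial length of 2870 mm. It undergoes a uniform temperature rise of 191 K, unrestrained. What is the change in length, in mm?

31.8 mm

ΔL = α·L₀·ΔT = 58.1×10⁻⁶ × 2870 mm × 191.0 K = 31.8 mm.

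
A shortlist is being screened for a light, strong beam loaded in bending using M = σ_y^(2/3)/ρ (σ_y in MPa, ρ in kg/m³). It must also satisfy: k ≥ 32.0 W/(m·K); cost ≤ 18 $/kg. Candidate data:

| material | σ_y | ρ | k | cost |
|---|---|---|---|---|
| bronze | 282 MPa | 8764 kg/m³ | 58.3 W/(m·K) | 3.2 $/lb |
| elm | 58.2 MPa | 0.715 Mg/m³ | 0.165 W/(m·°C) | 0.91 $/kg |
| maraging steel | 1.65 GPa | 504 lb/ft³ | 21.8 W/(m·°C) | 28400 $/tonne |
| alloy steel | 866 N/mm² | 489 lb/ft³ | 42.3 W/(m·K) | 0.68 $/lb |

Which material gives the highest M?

alloy steel

Screen on constraints: k ≥ 32.0 W/(m·K); cost ≤ 18 $/kg. Survivors: bronze, alloy steel.
After converting to SI:
  bronze: σ_y = 282.0 MPa, ρ = 8764 kg/m³
  alloy steel: σ_y = 866.0 MPa, ρ = 7833 kg/m³
  alloy steel: M = 11.6×10⁻³
  bronze: M = 4.91×10⁻³
Alloy steel has the largest M.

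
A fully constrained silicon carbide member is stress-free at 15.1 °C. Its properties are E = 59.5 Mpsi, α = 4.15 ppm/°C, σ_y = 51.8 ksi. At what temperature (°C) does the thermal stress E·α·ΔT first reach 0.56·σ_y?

E = 59.5 Mpsi = 410.2 GPa.
σ_y = 51.8 ksi = 357.1 MPa.
E·α·ΔT = 200.0 MPa ⇒ ΔT = 200.0 / (410.2×10³ × 4.15×10⁻⁶) = 117.5 K.
T = 15.1 + 117.5 = 132.6 °C.

133 °C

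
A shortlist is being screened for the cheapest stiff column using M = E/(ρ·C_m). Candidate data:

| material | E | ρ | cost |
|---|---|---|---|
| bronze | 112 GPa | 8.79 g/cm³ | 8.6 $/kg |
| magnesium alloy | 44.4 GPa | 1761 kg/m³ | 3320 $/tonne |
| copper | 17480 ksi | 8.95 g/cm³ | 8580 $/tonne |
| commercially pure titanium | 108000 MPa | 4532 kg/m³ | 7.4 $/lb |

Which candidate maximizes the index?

magnesium alloy

Putting every candidate on a common basis:
  bronze: E = 112.0 GPa, ρ = 8790 kg/m³, cost = 8.600 $/kg
  magnesium alloy: E = 44.40 GPa, ρ = 1761 kg/m³, cost = 3.320 $/kg
  copper: E = 120.5 GPa, ρ = 8950 kg/m³, cost = 8.580 $/kg
  commercially pure titanium: E = 108.0 GPa, ρ = 4532 kg/m³, cost = 16.31 $/kg
  magnesium alloy: M = 7.59 MN·m per $
  copper: M = 1.57 MN·m per $
  bronze: M = 1.48 MN·m per $
  commercially pure titanium: M = 1.46 MN·m per $
Highest index: magnesium alloy.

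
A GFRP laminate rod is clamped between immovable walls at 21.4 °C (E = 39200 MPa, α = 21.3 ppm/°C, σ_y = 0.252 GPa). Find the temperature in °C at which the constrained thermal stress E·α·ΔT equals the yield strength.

323 °C

E = 39200 MPa = 39.20 GPa.
σ_y = 0.252 GPa = 252.0 MPa.
E·α·ΔT = 252.0 MPa ⇒ ΔT = 252.0 / (39.20×10³ × 21.3×10⁻⁶) = 301.8 K.
T = 21.4 + 301.8 = 323.2 °C.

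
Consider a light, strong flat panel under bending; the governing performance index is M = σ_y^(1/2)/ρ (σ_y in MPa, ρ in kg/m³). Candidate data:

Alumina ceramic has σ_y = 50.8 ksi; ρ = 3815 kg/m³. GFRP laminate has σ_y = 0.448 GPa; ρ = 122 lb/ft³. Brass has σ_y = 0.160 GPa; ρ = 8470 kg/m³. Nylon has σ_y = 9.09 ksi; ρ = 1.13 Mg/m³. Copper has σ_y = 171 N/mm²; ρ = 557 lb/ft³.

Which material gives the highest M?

GFRP laminate

Normalizing units and computing the index:
  alumina ceramic: σ_y = 350.3 MPa, ρ = 3815 kg/m³
  GFRP laminate: σ_y = 448.0 MPa, ρ = 1954 kg/m³
  brass: σ_y = 160.0 MPa, ρ = 8470 kg/m³
  nylon: σ_y = 62.67 MPa, ρ = 1130 kg/m³
  copper: σ_y = 171.0 MPa, ρ = 8922 kg/m³
  GFRP laminate: M = 10.8×10⁻³
  nylon: M = 7.01×10⁻³
  alumina ceramic: M = 4.91×10⁻³
  brass: M = 1.49×10⁻³
  copper: M = 1.47×10⁻³
Highest index: GFRP laminate.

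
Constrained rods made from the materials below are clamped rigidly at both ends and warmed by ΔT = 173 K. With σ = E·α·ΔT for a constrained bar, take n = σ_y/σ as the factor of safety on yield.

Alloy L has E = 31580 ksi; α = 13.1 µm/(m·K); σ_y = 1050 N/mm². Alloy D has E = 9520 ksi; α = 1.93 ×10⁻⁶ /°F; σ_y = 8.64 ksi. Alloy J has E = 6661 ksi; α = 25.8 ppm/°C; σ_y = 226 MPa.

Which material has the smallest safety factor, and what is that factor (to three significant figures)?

alloy J, n = 1.10

Per material, after unit conversion:
  alloy L: E = 217.7, α = 13.1, σ_y = 1050 → σ = 493 MPa, n = 2.13
  alloy D: E = 65.64, α = 3.47, σ_y = 59.57 → σ = 39.4 MPa, n = 1.51
  alloy J: E = 45.93, α = 25.8, σ_y = 226.0 → σ = 205 MPa, n = 1.10
Smallest n: alloy J with n = 1.10.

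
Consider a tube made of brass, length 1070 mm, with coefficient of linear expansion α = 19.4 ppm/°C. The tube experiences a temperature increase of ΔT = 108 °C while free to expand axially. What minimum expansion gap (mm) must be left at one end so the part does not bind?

2.24 mm

ΔL = α·L₀·ΔT = 19.4×10⁻⁶ × 1070 mm × 108.0 K = 2.24 mm.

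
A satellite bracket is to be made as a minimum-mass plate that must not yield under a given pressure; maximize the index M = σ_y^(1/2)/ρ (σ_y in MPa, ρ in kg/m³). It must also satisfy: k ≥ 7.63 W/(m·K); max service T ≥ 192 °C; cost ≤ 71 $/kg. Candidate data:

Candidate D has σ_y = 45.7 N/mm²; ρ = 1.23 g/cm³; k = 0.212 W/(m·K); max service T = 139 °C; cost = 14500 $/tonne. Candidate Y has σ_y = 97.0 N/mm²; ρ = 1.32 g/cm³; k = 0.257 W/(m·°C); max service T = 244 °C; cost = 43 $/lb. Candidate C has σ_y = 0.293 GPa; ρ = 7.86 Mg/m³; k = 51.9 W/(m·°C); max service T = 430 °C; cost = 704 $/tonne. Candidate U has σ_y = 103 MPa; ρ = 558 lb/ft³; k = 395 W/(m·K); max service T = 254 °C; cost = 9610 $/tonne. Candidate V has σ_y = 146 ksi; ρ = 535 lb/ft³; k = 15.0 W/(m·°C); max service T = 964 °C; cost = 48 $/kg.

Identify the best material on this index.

candidate V

Screen on constraints: k ≥ 7.63 W/(m·K); max service T ≥ 192 °C; cost ≤ 71 $/kg. Survivors: candidate C, candidate U, candidate V.
Convert each candidate to consistent units, then evaluate M:
  candidate C: σ_y = 293.0 MPa, ρ = 7860 kg/m³
  candidate U: σ_y = 103.0 MPa, ρ = 8938 kg/m³
  candidate V: σ_y = 1007 MPa, ρ = 8570 kg/m³
  candidate V: M = 3.70×10⁻³
  candidate C: M = 2.18×10⁻³
  candidate U: M = 1.14×10⁻³
Highest index: candidate V.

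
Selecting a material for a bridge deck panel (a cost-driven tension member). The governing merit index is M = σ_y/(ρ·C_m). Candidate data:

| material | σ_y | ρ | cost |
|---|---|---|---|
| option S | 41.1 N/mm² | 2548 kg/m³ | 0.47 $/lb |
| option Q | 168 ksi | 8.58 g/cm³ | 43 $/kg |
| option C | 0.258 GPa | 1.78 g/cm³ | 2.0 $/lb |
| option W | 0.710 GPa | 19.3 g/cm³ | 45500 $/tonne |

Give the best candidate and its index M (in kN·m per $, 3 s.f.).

option C, M = 32.9 kN·m per $

Convert each candidate to consistent units, then evaluate M:
  option S: σ_y = 41.10 MPa, ρ = 2548 kg/m³, cost = 1.036 $/kg
  option Q: σ_y = 1158 MPa, ρ = 8580 kg/m³, cost = 43.00 $/kg
  option C: σ_y = 258.0 MPa, ρ = 1780 kg/m³, cost = 4.409 $/kg
  option W: σ_y = 710.0 MPa, ρ = 19300 kg/m³, cost = 45.50 $/kg
  option C: M = 32.9 kN·m per $
  option S: M = 15.6 kN·m per $
  option Q: M = 3.14 kN·m per $
  option W: M = 0.809 kN·m per $
Option C has the largest M.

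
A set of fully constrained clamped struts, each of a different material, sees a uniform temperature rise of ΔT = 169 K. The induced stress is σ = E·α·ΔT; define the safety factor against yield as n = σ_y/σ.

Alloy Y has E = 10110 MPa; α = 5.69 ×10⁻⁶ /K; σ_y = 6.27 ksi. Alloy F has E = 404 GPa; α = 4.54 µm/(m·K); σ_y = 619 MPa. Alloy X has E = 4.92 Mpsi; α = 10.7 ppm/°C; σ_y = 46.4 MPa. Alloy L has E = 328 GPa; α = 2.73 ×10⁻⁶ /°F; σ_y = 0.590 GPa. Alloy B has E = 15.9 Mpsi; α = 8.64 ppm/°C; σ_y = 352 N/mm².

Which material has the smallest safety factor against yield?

In consistent units (E in GPa, α in ×10⁻⁶/K, σ_y in MPa):
  alloy Y: E = 10.11, α = 5.69, σ_y = 43.23 → σ = 9.72 MPa, n = 4.45
  alloy F: E = 404.0, α = 4.54, σ_y = 619.0 → σ = 310 MPa, n = 2.00
  alloy X: E = 33.92, α = 10.7, σ_y = 46.40 → σ = 61.3 MPa, n = 0.756
  alloy L: E = 328.0, α = 4.91, σ_y = 590.0 → σ = 272 MPa, n = 2.17
  alloy B: E = 109.6, α = 8.64, σ_y = 352.0 → σ = 160 MPa, n = 2.20
The minimum is alloy X at n = 0.756.

alloy X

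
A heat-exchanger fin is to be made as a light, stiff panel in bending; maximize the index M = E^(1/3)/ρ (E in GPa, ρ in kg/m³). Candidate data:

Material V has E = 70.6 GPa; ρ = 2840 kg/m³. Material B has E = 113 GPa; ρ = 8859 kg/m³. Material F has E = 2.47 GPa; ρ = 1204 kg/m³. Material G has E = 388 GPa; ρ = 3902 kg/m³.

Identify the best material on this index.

Computing M directly (units already consistent):
  material G: M = 1.87×10⁻³
  material V: M = 1.46×10⁻³
  material F: M = 1.12×10⁻³
  material B: M = 0.546×10⁻³
Highest index: material G.

material G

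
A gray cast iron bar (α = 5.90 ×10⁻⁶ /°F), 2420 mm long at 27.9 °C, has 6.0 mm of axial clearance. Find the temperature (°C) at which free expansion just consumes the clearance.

261 °C

α = 5.90×10⁻⁶/°F × 9/5 = 10.6×10⁻⁶/K.
α·L₀·ΔT = 6.0 mm ⇒ ΔT = 6.0 / (10.6×10⁻⁶ × 2420.0) = 233.5 K.
T = 27.9 + 233.5 = 261.4 °C.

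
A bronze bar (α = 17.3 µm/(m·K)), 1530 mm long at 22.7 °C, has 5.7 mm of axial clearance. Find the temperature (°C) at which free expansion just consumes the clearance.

α·L₀·ΔT = 5.7 mm ⇒ ΔT = 5.7 / (17.3×10⁻⁶ × 1530.0) = 215.3 K.
T = 22.7 + 215.3 = 238.0 °C.

238 °C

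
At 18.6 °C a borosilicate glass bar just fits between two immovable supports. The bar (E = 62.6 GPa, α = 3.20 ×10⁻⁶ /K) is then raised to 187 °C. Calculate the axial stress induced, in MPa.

33.7 MPa

ΔT = 168.4 K. Constrained thermal stress σ = E·α·ΔT = 62.60×10³ MPa × 3.20×10⁻⁶ × 168.4 = 33.7 MPa (compressive).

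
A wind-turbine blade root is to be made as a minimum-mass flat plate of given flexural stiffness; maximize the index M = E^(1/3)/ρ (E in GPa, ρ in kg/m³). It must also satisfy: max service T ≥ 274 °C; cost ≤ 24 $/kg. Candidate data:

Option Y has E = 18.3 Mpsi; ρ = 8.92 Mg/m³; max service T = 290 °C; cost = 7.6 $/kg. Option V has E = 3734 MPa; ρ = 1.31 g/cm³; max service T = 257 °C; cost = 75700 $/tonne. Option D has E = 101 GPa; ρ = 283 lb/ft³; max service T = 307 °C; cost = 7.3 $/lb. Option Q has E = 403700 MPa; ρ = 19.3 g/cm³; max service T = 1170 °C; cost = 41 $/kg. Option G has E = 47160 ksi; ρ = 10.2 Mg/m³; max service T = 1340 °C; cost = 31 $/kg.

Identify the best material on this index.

option D

Screen on constraints: max service T ≥ 274 °C; cost ≤ 24 $/kg. Survivors: option Y, option D.
In SI units:
  option Y: E = 126.2 GPa, ρ = 8920 kg/m³
  option D: E = 101.0 GPa, ρ = 4533 kg/m³
  option D: M = 1.03×10⁻³
  option Y: M = 0.562×10⁻³
Option D ranks first.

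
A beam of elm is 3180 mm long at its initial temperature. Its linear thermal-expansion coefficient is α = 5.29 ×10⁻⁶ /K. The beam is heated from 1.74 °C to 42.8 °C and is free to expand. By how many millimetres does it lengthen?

ΔT = 42.8 − 1.74 = 41.06 K.
ΔL = α·L₀·ΔT = 5.29×10⁻⁶ × 3180 mm × 41.06 K = 0.691 mm.

0.691 mm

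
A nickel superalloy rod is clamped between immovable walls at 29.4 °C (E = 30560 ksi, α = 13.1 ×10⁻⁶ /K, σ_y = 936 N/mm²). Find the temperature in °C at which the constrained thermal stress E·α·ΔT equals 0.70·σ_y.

E = 30560 ksi = 210.7 GPa.
σ_y = 936 N/mm² = 936.0 MPa.
E·α·ΔT = 655.2 MPa ⇒ ΔT = 655.2 / (210.7×10³ × 13.1×10⁻⁶) = 237.4 K.
T = 29.4 + 237.4 = 266.8 °C.

267 °C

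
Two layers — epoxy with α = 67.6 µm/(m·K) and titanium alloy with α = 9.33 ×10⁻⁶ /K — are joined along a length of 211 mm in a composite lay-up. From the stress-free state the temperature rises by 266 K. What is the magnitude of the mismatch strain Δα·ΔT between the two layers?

0.0155

Δα = |67.6 − 9.33|×10⁻⁶/K = 58.3×10⁻⁶/K.
Mismatch strain = Δα·ΔT = 58.3×10⁻⁶ × 266.0 = 0.0155.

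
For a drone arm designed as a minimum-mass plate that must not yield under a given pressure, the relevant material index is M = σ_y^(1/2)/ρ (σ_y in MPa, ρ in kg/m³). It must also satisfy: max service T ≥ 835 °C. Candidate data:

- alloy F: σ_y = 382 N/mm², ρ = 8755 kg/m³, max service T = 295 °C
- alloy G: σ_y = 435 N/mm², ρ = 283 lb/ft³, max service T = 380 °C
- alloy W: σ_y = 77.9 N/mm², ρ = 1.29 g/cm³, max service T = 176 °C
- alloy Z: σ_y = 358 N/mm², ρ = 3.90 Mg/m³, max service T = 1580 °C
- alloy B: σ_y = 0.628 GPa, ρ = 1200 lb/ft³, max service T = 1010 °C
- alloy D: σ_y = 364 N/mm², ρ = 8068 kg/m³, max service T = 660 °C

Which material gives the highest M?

alloy Z

Screen on constraints: max service T ≥ 835 °C. Survivors: alloy Z, alloy B.
Normalizing units and computing the index:
  alloy Z: σ_y = 358.0 MPa, ρ = 3900 kg/m³
  alloy B: σ_y = 628.0 MPa, ρ = 19220 kg/m³
  alloy Z: M = 4.85×10⁻³
  alloy B: M = 1.30×10⁻³
Alloy Z has the largest M.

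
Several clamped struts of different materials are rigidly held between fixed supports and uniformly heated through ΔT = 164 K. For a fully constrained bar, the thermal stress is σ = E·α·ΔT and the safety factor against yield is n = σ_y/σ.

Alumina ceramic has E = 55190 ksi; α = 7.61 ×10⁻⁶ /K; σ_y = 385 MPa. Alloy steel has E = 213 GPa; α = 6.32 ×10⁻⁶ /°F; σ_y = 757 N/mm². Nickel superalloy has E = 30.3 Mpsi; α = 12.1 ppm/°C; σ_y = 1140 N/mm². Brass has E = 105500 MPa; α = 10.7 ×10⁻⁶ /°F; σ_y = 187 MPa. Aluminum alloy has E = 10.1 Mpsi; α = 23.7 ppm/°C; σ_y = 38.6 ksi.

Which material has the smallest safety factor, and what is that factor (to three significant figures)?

Per material, after unit conversion:
  alumina ceramic: E = 380.5, α = 7.61, σ_y = 385.0 → σ = 475 MPa, n = 0.811
  alloy steel: E = 213.0, α = 11.4, σ_y = 757.0 → σ = 397 MPa, n = 1.90
  nickel superalloy: E = 208.9, α = 12.1, σ_y = 1140 → σ = 415 MPa, n = 2.75
  brass: E = 105.5, α = 19.3, σ_y = 187.0 → σ = 333 MPa, n = 0.561
  aluminum alloy: E = 69.64, α = 23.7, σ_y = 266.1 → σ = 271 MPa, n = 0.983
Smallest n: brass with n = 0.561.

brass, n = 0.561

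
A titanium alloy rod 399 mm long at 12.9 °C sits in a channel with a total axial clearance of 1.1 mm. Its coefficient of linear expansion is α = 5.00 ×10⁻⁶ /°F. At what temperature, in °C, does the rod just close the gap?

319 °C

α = 5.00×10⁻⁶/°F × 9/5 = 9.00×10⁻⁶/K.
α·L₀·ΔT = 1.1 mm ⇒ ΔT = 1.1 / (9.00×10⁻⁶ × 399.0) = 306.3 K.
T = 12.9 + 306.3 = 319.2 °C.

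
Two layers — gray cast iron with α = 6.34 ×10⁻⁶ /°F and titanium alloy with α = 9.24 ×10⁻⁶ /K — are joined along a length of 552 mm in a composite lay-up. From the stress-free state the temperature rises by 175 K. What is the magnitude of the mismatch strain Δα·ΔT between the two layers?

3.80×10⁻⁴

gray cast iron: α = 6.34×10⁻⁶/°F × 9/5 = 11.4×10⁻⁶/K.
Δα = |11.4 − 9.24|×10⁻⁶/K = 2.17×10⁻⁶/K.
Mismatch strain = Δα·ΔT = 2.17×10⁻⁶ × 175.0 = 3.80×10⁻⁴.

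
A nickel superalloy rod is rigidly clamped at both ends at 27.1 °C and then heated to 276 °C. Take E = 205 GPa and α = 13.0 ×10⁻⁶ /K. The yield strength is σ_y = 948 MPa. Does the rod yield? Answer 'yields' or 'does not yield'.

does not yield

ΔT = 248.9 K. Constrained thermal stress σ = E·α·ΔT = 205.0×10³ MPa × 13.0×10⁻⁶ × 248.9 = 663 MPa (compressive).
Compare to σ_y = 948 MPa: σ < σ_y, so it does not yield.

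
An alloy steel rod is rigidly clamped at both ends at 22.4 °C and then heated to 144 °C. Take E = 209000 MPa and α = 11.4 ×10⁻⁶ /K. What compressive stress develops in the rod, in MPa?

E = 209000 MPa = 209.0 GPa.
ΔT = 121.6 K. Constrained thermal stress σ = E·α·ΔT = 209.0×10³ MPa × 11.4×10⁻⁶ × 121.6 = 290 MPa (compressive).

290 MPa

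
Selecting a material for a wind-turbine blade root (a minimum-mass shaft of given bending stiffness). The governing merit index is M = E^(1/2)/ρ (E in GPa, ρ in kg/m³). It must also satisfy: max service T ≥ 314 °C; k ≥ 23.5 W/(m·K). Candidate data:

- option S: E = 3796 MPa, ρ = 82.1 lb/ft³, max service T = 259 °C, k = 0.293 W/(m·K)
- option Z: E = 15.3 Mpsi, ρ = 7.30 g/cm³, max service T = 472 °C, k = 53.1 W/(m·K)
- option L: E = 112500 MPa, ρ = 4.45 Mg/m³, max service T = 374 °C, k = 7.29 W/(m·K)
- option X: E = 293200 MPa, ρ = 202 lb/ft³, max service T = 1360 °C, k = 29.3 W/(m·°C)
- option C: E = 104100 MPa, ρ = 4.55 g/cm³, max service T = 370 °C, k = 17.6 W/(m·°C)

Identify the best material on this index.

option X

Screen on constraints: max service T ≥ 314 °C; k ≥ 23.5 W/(m·K). Survivors: option Z, option X.
After converting to SI:
  option Z: E = 105.5 GPa, ρ = 7300 kg/m³
  option X: E = 293.2 GPa, ρ = 3236 kg/m³
  option X: M = 5.29×10⁻³
  option Z: M = 1.41×10⁻³
Option X ranks first.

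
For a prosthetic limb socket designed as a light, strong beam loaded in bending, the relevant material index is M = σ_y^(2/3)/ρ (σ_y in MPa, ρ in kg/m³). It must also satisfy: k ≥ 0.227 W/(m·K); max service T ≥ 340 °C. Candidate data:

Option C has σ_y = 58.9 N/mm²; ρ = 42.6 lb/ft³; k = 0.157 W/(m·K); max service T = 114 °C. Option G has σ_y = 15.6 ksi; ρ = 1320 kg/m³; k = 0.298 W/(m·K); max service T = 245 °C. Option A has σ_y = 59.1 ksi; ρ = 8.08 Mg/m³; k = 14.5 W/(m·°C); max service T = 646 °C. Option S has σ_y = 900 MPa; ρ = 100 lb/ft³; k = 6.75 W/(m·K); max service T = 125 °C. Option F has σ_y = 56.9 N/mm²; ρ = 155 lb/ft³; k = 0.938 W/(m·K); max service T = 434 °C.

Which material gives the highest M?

Screen on constraints: k ≥ 0.227 W/(m·K); max service T ≥ 340 °C. Survivors: option A, option F.
After converting to SI:
  option A: σ_y = 407.5 MPa, ρ = 8080 kg/m³
  option F: σ_y = 56.90 MPa, ρ = 2483 kg/m³
  option A: M = 6.80×10⁻³
  option F: M = 5.96×10⁻³
Highest index: option A.

option A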